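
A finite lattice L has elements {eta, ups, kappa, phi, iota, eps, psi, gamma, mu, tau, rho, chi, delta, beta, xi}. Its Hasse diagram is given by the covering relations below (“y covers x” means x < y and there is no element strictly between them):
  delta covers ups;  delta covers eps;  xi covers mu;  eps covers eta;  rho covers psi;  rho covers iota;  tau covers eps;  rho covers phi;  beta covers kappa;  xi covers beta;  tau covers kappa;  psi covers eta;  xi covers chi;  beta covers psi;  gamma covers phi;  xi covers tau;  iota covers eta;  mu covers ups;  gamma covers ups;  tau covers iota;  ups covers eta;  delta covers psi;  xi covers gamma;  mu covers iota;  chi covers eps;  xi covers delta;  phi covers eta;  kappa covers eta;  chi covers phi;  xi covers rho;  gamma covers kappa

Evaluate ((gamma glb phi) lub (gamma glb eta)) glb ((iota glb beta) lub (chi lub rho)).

phi

gamma ∧ phi = phi
gamma ∧ eta = eta
phi ∨ eta = phi
iota ∧ beta = eta
chi ∨ rho = xi
eta ∨ xi = xi
phi ∧ xi = phi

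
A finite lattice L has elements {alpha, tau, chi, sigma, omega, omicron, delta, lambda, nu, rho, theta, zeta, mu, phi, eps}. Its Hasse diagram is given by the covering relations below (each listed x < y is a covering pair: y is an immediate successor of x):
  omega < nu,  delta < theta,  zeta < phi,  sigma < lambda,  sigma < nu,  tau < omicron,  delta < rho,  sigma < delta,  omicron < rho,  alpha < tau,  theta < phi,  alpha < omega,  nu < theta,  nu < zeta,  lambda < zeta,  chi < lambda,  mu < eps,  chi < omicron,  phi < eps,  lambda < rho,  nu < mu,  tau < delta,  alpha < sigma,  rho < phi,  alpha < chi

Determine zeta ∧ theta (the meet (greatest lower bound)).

Common lower bounds of {zeta, theta}: alpha, nu, omega, sigma.
The greatest among these is nu.

nu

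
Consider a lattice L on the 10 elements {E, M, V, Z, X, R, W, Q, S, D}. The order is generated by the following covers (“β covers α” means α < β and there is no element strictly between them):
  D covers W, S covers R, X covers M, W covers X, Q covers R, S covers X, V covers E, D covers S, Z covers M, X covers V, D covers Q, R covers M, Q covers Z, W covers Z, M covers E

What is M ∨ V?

X

Common upper bounds of {M, V}: D, S, W, X.
The least among these is X.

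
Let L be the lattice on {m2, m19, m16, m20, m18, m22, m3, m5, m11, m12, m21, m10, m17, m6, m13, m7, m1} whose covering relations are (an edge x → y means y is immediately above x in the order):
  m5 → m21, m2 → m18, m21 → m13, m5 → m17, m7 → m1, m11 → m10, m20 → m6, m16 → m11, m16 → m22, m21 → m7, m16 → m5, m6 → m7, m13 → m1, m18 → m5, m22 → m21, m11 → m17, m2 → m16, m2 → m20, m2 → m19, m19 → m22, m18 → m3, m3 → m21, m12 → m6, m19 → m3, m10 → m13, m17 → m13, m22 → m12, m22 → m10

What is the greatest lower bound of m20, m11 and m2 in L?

Common lower bounds of {m20, m11, m2}: m2.
The greatest among these is m2.

m2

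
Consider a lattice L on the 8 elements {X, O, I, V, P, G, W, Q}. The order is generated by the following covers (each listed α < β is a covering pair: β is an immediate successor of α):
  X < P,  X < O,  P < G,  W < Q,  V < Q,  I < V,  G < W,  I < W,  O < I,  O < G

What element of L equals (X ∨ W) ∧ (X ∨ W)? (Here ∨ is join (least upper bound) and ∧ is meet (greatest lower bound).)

W

X ∨ W = W
X ∨ W = W
W ∧ W = W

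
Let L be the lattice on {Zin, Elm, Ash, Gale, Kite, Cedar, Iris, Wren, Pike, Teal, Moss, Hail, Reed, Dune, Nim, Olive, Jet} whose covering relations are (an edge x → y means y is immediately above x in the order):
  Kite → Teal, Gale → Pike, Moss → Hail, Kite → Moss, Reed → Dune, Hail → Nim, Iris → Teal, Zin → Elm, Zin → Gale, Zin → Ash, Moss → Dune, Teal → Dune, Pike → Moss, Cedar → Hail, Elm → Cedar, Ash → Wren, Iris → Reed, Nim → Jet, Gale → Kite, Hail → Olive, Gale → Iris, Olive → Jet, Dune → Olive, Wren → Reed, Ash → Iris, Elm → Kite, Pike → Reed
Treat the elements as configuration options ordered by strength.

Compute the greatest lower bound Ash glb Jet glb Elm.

Zin

Common lower bounds of {Ash, Jet, Elm}: Zin.
The greatest among these is Zin.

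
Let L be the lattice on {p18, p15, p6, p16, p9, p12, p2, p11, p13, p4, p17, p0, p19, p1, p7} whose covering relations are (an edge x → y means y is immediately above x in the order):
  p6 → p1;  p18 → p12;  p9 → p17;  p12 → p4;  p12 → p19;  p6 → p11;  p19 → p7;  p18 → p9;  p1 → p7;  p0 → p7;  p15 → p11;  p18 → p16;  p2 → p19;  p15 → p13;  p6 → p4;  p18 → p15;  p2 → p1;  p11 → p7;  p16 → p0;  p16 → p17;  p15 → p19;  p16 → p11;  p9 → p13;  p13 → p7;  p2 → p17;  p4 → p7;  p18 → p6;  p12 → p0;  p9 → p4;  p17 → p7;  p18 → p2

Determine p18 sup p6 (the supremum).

p6

Common upper bounds of {p18, p6}: p1, p11, p4, p6, p7.
The least among these is p6.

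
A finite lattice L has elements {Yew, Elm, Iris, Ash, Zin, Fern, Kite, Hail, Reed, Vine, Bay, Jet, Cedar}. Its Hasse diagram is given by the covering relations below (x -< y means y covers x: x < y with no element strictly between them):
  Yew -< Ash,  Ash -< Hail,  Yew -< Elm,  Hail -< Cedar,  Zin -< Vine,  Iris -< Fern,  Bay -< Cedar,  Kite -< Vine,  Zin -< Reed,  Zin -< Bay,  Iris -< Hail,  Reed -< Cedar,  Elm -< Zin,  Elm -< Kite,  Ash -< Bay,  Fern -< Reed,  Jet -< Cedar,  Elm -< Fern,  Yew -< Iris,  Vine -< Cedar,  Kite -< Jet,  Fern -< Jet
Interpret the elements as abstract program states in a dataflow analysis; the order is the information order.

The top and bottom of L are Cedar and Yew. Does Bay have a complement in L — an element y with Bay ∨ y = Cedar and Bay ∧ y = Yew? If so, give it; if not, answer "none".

Iris

Need y with Bay ∨ y = Cedar and Bay ∧ y = Yew.
Checking each element gives: Iris.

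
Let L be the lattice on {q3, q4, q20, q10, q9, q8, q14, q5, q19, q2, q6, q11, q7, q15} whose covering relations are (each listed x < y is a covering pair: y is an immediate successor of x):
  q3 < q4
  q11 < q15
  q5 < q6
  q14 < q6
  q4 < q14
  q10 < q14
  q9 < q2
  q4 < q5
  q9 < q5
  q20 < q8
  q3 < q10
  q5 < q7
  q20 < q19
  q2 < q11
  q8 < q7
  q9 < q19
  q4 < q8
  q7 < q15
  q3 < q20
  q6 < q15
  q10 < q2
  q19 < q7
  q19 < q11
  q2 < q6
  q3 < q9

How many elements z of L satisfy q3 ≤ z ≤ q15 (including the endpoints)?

14

The interval [q3, q15] = {q10, q11, q14, q15, q19, q2, q20, q3, q4, q5, q6, q7, q8, q9}, which has 14 elements.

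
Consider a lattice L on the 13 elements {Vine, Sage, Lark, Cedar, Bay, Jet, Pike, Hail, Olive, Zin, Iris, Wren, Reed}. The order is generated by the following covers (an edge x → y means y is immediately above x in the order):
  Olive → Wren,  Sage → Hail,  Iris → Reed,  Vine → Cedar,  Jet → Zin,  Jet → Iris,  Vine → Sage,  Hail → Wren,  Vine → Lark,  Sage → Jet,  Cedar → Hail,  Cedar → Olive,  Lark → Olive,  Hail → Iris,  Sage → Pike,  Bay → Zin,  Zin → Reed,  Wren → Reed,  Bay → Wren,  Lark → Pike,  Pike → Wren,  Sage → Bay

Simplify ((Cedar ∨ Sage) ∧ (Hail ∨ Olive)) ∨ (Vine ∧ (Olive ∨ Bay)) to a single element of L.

Cedar ∨ Sage = Hail
Hail ∨ Olive = Wren
Hail ∧ Wren = Hail
Olive ∨ Bay = Wren
Vine ∧ Wren = Vine
Hail ∨ Vine = Hail

Hail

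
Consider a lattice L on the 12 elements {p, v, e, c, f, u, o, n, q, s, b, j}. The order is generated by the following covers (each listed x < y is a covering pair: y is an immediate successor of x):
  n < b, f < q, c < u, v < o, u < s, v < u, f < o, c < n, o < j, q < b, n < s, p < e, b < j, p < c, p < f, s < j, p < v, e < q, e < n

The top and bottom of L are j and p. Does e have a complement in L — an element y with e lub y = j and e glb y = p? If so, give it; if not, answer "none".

o

Need y with e ∨ y = j and e ∧ y = p.
Checking each element gives: o.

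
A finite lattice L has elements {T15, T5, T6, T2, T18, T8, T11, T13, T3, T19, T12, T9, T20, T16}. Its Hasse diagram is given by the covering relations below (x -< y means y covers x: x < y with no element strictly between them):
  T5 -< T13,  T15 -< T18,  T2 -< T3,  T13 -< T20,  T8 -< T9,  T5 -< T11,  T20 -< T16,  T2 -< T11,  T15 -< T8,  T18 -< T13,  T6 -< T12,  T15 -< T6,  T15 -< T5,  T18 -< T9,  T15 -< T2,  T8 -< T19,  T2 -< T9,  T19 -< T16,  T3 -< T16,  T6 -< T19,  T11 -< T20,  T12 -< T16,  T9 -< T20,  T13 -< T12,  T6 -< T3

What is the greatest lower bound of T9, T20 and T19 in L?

Common lower bounds of {T9, T20, T19}: T15, T8.
The greatest among these is T8.

T8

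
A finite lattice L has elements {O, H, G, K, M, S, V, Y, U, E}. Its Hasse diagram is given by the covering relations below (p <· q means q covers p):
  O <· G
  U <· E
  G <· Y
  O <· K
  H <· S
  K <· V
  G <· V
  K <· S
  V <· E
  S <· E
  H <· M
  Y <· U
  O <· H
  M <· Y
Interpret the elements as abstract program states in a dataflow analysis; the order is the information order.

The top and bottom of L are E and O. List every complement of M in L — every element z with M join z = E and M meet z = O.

K, V

Need z with M ∨ z = E and M ∧ z = O.
Checking each element gives: K, V.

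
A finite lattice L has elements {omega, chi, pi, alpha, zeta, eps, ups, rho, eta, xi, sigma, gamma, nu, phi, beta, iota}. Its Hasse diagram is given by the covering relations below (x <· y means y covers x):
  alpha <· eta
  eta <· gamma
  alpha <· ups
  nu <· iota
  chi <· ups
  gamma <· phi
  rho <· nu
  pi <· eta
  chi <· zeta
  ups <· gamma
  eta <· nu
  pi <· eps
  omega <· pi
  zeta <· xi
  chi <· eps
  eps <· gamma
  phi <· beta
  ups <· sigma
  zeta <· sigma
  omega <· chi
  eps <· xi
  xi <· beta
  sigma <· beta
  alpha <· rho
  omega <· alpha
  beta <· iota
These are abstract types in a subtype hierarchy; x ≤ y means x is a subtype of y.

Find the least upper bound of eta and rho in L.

Common upper bounds of {eta, rho}: iota, nu.
The least among these is nu.

nu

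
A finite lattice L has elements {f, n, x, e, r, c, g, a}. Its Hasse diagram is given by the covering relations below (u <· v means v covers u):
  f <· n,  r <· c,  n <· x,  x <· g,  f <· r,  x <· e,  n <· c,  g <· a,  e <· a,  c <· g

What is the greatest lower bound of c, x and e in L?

Common lower bounds of {c, x, e}: f, n.
The greatest among these is n.

n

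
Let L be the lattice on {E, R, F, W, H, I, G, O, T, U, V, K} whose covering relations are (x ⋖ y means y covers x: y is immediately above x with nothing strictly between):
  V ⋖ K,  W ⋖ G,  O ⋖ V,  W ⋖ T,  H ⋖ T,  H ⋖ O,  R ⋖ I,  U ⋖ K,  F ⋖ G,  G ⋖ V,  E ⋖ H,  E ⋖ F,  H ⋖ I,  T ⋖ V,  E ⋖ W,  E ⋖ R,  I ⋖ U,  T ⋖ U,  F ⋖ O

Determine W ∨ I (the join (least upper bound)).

U

Common upper bounds of {W, I}: K, U.
The least among these is U.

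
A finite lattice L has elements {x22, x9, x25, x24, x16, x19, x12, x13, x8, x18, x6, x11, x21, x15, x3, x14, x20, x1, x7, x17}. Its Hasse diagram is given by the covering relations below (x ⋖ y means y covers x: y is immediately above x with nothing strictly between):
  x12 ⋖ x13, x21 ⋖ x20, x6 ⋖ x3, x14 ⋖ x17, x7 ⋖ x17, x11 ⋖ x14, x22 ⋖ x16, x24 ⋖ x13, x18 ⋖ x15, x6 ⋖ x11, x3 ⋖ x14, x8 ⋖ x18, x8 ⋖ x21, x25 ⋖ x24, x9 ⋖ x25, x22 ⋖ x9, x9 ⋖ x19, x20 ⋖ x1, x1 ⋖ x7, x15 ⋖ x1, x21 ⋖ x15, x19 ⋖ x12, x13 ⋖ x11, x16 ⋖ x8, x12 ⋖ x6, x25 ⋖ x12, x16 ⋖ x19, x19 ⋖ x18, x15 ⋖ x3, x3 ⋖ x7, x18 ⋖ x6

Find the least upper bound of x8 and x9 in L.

x18

Common upper bounds of {x8, x9}: x1, x11, x14, x15, x17, x18, x3, x6, x7.
The least among these is x18.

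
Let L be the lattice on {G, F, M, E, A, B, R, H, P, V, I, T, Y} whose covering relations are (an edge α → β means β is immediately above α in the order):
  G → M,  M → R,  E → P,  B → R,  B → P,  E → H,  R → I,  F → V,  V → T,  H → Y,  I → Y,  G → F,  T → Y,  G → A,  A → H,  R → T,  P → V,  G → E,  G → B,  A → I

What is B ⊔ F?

Common upper bounds of {B, F}: T, V, Y.
The least among these is V.

V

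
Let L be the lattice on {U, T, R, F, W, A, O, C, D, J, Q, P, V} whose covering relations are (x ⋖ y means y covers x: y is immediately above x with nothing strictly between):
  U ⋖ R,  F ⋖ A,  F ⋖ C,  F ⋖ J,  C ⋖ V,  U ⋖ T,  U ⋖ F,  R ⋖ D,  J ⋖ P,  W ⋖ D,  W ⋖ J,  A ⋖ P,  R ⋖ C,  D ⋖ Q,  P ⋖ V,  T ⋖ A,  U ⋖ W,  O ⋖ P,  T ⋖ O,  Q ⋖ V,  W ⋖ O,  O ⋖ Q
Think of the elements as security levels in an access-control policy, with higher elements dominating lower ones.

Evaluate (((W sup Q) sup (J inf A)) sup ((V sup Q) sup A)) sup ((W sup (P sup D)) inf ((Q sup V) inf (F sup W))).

V

W ∨ Q = Q
J ∧ A = F
Q ∨ F = V
V ∨ Q = V
V ∨ A = V
V ∨ V = V
P ∨ D = V
W ∨ V = V
Q ∨ V = V
F ∨ W = J
V ∧ J = J
V ∧ J = J
V ∨ J = V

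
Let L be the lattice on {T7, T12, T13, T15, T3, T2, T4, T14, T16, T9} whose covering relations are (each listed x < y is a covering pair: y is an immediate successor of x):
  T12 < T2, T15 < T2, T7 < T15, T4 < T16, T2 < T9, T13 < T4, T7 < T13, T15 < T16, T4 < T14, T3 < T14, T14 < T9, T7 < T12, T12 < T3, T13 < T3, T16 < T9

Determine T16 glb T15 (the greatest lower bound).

Common lower bounds of {T16, T15}: T15, T7.
The greatest among these is T15.

T15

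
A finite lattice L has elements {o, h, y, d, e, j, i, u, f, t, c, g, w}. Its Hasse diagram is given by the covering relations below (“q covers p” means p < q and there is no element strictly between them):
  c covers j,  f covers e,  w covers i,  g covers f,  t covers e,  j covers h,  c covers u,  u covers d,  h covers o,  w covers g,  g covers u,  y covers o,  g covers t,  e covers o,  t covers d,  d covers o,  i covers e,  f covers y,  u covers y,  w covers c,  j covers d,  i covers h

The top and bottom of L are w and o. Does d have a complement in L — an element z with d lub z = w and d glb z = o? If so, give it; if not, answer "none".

i

Need z with d ∨ z = w and d ∧ z = o.
Checking each element gives: i.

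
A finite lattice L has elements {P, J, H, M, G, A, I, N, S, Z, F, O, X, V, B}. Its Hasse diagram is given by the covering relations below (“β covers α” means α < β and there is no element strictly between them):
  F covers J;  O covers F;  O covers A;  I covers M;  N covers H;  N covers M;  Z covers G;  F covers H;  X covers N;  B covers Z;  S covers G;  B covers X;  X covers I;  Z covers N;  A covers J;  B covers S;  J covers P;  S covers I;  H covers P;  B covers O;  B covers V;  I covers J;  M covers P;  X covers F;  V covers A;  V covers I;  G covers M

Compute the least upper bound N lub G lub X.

B

Common upper bounds of {N, G, X}: B.
The least among these is B.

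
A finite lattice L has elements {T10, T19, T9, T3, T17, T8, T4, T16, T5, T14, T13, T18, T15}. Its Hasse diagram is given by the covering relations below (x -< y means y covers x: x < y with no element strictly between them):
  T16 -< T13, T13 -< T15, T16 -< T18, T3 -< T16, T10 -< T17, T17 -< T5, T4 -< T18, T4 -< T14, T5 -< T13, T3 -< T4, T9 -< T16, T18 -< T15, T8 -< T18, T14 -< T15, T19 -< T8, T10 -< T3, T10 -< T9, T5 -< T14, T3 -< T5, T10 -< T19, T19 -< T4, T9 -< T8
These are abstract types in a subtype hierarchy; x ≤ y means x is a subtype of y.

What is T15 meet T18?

Common lower bounds of {T15, T18}: T10, T16, T18, T19, T3, T4, T8, T9.
The greatest among these is T18.

T18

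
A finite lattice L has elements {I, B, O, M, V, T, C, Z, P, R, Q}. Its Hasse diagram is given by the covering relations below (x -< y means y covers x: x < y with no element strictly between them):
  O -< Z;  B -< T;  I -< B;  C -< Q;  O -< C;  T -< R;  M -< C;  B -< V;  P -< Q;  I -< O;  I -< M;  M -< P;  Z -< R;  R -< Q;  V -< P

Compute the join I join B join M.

P

Common upper bounds of {I, B, M}: P, Q.
The least among these is P.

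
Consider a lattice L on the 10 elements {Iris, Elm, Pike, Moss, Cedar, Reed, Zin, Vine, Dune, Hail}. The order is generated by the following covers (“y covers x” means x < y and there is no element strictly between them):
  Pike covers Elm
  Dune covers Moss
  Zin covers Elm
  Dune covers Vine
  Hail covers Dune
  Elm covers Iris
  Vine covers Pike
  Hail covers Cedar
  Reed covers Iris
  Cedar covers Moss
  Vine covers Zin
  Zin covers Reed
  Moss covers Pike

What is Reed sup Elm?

Common upper bounds of {Reed, Elm}: Dune, Hail, Vine, Zin.
The least among these is Zin.

Zin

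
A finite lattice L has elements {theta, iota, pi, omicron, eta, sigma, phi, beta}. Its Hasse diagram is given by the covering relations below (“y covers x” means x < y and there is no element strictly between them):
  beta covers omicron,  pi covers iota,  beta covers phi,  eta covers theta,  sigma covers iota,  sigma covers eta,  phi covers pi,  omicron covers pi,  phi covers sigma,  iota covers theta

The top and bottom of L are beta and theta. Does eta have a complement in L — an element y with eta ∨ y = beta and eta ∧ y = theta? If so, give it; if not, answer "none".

Need y with eta ∨ y = beta and eta ∧ y = theta.
Checking each element gives: omicron.

omicron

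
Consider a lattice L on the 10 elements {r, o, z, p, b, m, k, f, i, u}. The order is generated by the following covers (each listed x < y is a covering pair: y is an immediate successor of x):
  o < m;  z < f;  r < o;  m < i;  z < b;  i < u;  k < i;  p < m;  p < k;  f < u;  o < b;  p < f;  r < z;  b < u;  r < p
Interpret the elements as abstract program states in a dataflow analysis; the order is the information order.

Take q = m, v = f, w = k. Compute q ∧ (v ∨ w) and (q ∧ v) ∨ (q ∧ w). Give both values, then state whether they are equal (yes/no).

v ∨ w = u, so q ∧ (v ∨ w) = m ∧ u = m.
q ∧ v = p and q ∧ w = p, so (q ∧ v) ∨ (q ∧ w) = p ∨ p = p.
Equal: no.

m; p; no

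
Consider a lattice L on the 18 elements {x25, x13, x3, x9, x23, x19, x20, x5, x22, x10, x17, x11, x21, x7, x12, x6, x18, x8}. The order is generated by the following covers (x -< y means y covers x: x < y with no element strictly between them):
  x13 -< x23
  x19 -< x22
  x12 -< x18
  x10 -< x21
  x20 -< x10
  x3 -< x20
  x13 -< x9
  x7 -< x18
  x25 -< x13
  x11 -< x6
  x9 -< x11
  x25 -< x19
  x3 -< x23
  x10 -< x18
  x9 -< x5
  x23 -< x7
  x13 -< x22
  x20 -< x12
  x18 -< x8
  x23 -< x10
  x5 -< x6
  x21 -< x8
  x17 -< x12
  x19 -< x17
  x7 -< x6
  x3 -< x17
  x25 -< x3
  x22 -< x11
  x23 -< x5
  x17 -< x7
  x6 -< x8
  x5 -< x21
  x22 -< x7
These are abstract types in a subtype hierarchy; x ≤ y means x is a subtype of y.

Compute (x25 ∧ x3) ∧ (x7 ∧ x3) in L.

x25

x25 ∧ x3 = x25
x7 ∧ x3 = x3
x25 ∧ x3 = x25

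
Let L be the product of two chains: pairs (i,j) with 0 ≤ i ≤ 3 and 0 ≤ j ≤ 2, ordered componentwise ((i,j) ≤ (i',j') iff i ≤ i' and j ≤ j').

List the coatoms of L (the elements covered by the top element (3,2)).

(2,2), (3,1)

The coatoms are exactly the elements covered by (3,2): (2,2), (3,1).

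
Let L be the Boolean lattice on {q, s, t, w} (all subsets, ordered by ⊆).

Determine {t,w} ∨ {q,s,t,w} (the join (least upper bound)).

{q,s,t,w}

Common upper bounds of {{t,w}, {q,s,t,w}}: {q,s,t,w}.
The least among these is {q,s,t,w}.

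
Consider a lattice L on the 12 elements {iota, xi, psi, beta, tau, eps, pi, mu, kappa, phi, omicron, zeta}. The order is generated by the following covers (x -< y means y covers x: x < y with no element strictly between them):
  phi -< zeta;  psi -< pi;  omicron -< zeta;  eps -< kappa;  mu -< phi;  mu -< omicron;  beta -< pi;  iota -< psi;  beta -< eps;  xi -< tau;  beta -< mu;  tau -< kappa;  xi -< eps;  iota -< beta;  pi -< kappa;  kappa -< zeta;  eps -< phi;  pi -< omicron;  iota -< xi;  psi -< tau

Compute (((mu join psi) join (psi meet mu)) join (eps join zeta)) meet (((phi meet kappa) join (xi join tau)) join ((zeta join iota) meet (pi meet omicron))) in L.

mu ∨ psi = omicron
psi ∧ mu = iota
omicron ∨ iota = omicron
eps ∨ zeta = zeta
omicron ∨ zeta = zeta
phi ∧ kappa = eps
xi ∨ tau = tau
eps ∨ tau = kappa
zeta ∨ iota = zeta
pi ∧ omicron = pi
zeta ∧ pi = pi
kappa ∨ pi = kappa
zeta ∧ kappa = kappa

kappa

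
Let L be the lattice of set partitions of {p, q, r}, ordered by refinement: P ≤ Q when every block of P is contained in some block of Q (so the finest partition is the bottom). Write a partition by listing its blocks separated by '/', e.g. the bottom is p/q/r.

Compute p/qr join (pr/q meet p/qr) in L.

p/qr

pr/q ∧ p/qr = p/q/r
p/qr ∨ p/q/r = p/qr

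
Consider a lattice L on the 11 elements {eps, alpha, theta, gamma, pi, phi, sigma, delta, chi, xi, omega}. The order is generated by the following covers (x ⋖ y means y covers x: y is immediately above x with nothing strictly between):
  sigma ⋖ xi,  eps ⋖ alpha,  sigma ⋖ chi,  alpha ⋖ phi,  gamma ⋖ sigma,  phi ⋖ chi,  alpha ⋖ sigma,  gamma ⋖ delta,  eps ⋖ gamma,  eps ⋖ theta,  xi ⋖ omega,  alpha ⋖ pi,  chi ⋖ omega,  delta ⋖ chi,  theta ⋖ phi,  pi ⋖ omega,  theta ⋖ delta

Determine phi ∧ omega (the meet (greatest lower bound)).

Common lower bounds of {phi, omega}: alpha, eps, phi, theta.
The greatest among these is phi.

phi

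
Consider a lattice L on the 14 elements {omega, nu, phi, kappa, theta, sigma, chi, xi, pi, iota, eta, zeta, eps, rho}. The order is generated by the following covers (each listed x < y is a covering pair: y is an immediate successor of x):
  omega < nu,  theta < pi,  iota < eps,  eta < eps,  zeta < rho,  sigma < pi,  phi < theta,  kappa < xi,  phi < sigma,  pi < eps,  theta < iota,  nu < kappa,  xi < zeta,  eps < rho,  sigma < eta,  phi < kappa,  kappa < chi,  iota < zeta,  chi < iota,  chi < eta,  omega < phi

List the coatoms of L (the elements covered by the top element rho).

The coatoms are exactly the elements covered by rho: eps, zeta.

eps, zeta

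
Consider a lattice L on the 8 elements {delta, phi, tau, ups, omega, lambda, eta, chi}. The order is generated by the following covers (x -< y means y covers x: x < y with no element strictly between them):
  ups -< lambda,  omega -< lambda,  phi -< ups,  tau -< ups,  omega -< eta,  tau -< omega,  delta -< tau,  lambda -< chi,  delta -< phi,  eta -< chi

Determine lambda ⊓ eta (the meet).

omega

Common lower bounds of {lambda, eta}: delta, omega, tau.
The greatest among these is omega.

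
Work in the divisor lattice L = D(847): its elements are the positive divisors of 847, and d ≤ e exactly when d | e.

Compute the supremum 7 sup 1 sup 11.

Common upper bounds of {7, 1, 11}: 77, 847.
The least among these is 77.

77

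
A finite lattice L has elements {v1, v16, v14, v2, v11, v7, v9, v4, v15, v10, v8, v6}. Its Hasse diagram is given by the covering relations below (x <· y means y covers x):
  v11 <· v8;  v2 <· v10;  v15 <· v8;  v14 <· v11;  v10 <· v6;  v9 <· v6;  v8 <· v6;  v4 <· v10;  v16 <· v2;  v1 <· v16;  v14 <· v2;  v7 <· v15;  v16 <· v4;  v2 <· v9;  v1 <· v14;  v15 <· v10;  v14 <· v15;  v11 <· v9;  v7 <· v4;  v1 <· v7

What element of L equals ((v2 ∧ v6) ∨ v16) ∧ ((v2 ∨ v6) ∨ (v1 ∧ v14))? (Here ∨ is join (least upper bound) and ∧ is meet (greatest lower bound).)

v2 ∧ v6 = v2
v2 ∨ v16 = v2
v2 ∨ v6 = v6
v1 ∧ v14 = v1
v6 ∨ v1 = v6
v2 ∧ v6 = v2

v2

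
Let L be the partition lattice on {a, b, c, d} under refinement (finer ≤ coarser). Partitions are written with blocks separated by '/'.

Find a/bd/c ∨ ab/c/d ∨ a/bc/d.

abcd

The join of a/bd/c, ab/c/d, a/bc/d merges any blocks that overlap across the partitions, giving abcd.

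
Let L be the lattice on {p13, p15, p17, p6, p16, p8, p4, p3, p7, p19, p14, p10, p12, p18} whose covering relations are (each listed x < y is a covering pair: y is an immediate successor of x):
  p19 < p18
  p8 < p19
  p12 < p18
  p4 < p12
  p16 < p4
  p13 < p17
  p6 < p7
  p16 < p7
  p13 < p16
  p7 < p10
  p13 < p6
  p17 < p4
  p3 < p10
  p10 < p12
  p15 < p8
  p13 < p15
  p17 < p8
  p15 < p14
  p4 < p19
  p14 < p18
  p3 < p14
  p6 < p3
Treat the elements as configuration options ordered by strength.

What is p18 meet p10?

p10

Common lower bounds of {p18, p10}: p10, p13, p16, p3, p6, p7.
The greatest among these is p10.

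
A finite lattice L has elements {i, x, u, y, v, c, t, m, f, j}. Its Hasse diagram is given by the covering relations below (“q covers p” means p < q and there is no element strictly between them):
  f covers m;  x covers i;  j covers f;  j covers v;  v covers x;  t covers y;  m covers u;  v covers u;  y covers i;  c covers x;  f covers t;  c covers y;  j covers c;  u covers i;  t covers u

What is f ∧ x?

Common lower bounds of {f, x}: i.
The greatest among these is i.

i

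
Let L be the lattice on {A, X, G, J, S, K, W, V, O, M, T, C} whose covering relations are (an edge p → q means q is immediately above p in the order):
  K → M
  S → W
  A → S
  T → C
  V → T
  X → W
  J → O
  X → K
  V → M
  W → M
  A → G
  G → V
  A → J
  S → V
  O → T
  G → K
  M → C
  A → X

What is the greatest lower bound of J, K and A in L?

Common lower bounds of {J, K, A}: A.
The greatest among these is A.

A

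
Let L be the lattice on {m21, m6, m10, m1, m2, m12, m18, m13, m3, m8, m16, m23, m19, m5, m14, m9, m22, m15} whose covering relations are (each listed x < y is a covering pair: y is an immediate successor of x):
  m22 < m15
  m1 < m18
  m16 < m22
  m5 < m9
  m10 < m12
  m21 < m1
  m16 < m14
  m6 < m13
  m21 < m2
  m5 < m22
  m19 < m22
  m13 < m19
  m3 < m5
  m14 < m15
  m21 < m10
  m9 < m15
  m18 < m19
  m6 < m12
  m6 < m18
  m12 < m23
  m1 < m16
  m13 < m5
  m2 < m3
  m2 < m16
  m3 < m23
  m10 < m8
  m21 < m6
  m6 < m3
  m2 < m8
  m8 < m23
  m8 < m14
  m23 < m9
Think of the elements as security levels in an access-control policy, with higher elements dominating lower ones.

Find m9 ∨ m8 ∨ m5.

m9

Common upper bounds of {m9, m8, m5}: m15, m9.
The least among these is m9.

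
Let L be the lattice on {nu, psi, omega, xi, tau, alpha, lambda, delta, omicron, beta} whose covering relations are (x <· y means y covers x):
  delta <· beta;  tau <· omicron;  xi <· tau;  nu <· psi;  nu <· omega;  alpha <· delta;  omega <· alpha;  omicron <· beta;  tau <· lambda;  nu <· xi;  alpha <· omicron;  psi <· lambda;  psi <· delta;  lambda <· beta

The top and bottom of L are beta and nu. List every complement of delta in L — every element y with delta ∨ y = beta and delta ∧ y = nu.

Need y with delta ∨ y = beta and delta ∧ y = nu.
Checking each element gives: tau, xi.

tau, xi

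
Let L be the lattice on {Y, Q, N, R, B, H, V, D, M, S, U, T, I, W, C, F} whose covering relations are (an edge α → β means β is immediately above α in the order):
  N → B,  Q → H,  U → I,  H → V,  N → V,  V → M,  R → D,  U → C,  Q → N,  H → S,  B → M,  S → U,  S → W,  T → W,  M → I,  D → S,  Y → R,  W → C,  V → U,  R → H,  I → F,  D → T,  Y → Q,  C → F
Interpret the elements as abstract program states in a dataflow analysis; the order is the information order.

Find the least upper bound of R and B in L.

Common upper bounds of {R, B}: F, I, M.
The least among these is M.

M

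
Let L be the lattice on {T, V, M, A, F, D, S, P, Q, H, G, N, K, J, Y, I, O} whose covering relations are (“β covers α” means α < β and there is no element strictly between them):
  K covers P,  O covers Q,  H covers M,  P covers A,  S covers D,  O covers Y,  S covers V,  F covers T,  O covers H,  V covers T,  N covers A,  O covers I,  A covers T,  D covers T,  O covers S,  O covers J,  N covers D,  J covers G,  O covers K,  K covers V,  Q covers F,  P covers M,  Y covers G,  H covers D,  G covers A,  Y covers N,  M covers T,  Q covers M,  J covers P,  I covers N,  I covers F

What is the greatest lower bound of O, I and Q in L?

F

Common lower bounds of {O, I, Q}: F, T.
The greatest among these is F.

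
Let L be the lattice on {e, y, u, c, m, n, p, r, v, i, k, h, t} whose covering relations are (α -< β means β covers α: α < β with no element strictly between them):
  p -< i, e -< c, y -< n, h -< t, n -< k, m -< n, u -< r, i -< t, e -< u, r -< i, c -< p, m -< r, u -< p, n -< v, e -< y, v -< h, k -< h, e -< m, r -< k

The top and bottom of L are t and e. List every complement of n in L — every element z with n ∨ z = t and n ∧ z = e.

Need z with n ∨ z = t and n ∧ z = e.
Checking each element gives: c, p.

c, p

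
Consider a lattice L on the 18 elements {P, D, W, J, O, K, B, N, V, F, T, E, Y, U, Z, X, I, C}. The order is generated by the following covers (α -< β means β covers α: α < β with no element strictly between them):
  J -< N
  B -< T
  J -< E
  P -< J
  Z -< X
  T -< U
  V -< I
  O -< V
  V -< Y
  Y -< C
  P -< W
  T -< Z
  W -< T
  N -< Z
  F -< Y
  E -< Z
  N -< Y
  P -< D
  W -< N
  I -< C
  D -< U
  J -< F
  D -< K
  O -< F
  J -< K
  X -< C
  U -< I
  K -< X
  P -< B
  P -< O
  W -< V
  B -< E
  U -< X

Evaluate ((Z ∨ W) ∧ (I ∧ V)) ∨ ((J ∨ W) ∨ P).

Z ∨ W = Z
I ∧ V = V
Z ∧ V = W
J ∨ W = N
N ∨ P = N
W ∨ N = N

N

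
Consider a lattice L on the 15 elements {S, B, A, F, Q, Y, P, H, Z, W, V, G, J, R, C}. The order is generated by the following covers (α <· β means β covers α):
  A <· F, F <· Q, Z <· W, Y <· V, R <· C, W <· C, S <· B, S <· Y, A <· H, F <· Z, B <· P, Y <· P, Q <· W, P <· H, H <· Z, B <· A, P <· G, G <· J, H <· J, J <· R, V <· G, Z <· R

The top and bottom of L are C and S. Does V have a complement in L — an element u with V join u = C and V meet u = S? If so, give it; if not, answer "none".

Q

Need u with V ∨ u = C and V ∧ u = S.
Checking each element gives: Q.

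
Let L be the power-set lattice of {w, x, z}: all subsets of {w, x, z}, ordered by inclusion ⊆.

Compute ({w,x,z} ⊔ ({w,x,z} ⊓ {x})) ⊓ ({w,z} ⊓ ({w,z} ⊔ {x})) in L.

{w,x,z} ∧ {x} = {x}
{w,x,z} ∨ {x} = {w,x,z}
{w,z} ∨ {x} = {w,x,z}
{w,z} ∧ {w,x,z} = {w,z}
{w,x,z} ∧ {w,z} = {w,z}

{w,z}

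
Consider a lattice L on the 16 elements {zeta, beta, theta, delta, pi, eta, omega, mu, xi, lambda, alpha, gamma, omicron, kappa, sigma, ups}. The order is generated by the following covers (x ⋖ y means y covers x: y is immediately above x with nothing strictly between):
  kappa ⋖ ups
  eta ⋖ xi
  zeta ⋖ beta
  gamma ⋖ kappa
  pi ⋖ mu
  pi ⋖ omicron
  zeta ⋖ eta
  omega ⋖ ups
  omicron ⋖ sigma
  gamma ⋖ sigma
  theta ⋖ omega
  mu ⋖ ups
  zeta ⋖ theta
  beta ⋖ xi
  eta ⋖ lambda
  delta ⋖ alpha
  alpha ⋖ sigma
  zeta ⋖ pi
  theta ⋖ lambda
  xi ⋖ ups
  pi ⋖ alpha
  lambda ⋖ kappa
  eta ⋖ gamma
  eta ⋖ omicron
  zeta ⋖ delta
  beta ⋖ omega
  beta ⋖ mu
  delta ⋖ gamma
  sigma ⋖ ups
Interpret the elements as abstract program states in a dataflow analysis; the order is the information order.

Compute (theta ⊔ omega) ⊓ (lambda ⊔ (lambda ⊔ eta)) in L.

theta

theta ∨ omega = omega
lambda ∨ eta = lambda
lambda ∨ lambda = lambda
omega ∧ lambda = theta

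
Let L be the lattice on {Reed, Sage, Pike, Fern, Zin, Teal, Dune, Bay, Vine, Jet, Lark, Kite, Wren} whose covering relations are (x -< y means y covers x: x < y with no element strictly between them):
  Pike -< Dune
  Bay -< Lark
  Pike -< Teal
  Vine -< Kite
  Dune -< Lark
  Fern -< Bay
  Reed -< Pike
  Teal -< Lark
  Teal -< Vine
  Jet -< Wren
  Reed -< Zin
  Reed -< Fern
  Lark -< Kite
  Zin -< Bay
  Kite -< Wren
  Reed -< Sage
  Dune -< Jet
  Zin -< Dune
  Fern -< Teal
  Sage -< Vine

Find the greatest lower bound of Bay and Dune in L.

Common lower bounds of {Bay, Dune}: Reed, Zin.
The greatest among these is Zin.

Zin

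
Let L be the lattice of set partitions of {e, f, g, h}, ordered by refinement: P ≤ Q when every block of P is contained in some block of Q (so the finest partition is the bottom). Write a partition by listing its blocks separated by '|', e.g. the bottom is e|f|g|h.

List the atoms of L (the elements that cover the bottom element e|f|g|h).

The atoms are exactly the elements that cover e|f|g|h: ef|g|h, eg|f|h, eh|f|g, e|fg|h, e|fh|g, e|f|gh.

ef|g|h, eg|f|h, eh|f|g, e|fg|h, e|fh|g, e|f|gh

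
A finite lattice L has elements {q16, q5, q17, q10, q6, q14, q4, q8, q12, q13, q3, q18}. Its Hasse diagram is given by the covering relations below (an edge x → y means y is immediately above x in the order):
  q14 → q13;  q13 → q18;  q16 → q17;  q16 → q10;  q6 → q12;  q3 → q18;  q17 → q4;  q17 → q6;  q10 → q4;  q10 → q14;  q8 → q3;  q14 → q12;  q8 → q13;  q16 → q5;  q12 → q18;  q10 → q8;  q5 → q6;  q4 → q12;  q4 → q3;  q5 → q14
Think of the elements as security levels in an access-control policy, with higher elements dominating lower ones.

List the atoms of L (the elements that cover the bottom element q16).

The atoms are exactly the elements that cover q16: q10, q17, q5.

q10, q17, q5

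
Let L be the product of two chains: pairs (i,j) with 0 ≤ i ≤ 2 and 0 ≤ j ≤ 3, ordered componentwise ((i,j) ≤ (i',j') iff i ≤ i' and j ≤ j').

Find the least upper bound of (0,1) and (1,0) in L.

In a product of chains, the join is componentwise max, giving (1,1).

(1,1)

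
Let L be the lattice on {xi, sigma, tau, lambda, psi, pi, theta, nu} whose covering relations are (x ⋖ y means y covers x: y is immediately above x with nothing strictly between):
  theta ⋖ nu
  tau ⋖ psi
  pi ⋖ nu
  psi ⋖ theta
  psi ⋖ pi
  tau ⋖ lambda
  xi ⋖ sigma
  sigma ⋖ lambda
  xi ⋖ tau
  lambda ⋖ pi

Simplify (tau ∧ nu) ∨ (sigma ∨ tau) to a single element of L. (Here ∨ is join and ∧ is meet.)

lambda

tau ∧ nu = tau
sigma ∨ tau = lambda
tau ∨ lambda = lambda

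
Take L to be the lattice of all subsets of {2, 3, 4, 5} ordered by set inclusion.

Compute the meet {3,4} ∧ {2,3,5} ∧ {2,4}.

Common lower bounds of {{3,4}, {2,3,5}, {2,4}}: ∅.
The greatest among these is ∅.

∅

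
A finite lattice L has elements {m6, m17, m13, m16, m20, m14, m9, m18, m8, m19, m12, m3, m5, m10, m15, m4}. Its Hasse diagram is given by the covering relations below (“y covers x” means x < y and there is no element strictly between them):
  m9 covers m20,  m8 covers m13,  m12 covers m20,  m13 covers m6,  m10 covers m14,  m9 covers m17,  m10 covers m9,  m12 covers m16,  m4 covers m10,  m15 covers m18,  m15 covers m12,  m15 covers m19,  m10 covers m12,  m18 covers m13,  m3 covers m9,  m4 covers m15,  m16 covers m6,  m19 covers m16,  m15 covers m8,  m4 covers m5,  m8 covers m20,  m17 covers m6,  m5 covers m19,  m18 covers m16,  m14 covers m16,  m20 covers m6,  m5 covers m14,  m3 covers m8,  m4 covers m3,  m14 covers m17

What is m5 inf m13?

Common lower bounds of {m5, m13}: m6.
The greatest among these is m6.

m6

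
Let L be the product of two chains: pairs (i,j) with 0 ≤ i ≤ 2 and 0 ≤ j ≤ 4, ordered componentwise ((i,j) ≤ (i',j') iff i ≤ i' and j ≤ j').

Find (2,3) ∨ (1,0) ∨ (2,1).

In a product of chains, the join is componentwise max, giving (2,3).

(2,3)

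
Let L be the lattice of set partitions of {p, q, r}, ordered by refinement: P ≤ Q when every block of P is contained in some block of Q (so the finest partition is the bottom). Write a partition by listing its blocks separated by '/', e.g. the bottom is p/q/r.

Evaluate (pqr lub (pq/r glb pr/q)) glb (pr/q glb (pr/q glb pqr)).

pq/r ∧ pr/q = p/q/r
pqr ∨ p/q/r = pqr
pr/q ∧ pqr = pr/q
pr/q ∧ pr/q = pr/q
pqr ∧ pr/q = pr/q

pr/q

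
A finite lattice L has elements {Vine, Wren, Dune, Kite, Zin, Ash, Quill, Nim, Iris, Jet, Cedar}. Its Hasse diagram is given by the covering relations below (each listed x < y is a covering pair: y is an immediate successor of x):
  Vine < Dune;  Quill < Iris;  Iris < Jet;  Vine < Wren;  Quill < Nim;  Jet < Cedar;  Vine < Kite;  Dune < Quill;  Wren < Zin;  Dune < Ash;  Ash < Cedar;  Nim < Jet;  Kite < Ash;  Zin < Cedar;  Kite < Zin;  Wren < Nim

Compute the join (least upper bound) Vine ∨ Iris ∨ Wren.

Common upper bounds of {Vine, Iris, Wren}: Cedar, Jet.
The least among these is Jet.

Jet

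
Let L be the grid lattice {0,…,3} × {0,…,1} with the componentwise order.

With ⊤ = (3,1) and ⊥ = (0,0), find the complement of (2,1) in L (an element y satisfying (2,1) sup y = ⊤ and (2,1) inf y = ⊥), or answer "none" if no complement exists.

none

For every candidate y, either (2,1) ∨ y ≠ (3,1) or (2,1) ∧ y ≠ (0,0); no complement exists.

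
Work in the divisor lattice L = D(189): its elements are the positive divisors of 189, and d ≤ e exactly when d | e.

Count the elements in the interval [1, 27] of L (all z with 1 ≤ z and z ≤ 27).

The interval [1, 27] = {1, 27, 3, 9}, which has 4 elements.

4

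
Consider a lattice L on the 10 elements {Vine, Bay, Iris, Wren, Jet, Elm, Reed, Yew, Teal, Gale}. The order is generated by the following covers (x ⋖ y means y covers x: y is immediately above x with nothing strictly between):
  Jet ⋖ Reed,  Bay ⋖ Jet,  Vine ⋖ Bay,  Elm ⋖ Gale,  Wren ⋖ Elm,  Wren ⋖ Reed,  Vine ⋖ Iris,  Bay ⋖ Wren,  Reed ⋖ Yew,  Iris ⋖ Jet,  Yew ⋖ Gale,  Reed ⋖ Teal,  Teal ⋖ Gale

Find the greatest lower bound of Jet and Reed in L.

Jet

Common lower bounds of {Jet, Reed}: Bay, Iris, Jet, Vine.
The greatest among these is Jet.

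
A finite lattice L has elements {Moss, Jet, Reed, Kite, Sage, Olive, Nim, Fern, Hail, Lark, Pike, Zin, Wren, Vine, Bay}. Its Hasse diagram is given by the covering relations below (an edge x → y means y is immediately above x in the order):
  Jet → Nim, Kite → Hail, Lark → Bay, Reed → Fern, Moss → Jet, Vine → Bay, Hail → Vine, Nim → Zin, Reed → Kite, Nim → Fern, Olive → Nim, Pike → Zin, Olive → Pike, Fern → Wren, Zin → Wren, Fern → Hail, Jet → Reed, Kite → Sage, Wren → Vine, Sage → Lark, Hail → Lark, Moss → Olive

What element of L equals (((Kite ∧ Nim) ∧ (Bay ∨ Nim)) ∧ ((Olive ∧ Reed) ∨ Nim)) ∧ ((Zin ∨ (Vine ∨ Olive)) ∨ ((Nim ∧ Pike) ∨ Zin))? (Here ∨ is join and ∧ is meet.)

Kite ∧ Nim = Jet
Bay ∨ Nim = Bay
Jet ∧ Bay = Jet
Olive ∧ Reed = Moss
Moss ∨ Nim = Nim
Jet ∧ Nim = Jet
Vine ∨ Olive = Vine
Zin ∨ Vine = Vine
Nim ∧ Pike = Olive
Olive ∨ Zin = Zin
Vine ∨ Zin = Vine
Jet ∧ Vine = Jet

Jet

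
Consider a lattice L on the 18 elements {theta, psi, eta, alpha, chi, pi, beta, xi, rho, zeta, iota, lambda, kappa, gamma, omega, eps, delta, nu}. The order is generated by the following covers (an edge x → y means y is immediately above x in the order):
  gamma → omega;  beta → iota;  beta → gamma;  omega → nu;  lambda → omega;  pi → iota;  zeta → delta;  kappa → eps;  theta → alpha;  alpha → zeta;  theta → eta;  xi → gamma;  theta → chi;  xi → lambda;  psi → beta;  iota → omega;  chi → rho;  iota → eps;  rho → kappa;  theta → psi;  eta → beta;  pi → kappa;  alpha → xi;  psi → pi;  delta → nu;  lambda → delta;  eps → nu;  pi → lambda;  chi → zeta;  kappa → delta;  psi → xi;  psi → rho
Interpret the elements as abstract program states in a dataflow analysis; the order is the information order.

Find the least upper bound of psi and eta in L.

beta

Common upper bounds of {psi, eta}: beta, eps, gamma, iota, nu, omega.
The least among these is beta.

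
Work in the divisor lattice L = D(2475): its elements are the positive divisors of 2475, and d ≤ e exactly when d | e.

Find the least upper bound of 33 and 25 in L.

825

In the divisibility order, the join is the least common multiple: lcm(33, 25) = 825.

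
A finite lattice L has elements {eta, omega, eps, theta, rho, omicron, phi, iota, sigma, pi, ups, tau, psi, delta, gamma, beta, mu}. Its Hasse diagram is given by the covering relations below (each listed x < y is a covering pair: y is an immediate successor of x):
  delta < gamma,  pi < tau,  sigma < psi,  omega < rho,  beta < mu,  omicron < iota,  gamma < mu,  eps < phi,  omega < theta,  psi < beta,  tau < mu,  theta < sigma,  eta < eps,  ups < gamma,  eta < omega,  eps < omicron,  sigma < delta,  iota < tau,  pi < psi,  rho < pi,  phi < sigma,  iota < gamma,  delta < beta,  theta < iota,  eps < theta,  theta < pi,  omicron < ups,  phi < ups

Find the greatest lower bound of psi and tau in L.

pi

Common lower bounds of {psi, tau}: eps, eta, omega, pi, rho, theta.
The greatest among these is pi.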